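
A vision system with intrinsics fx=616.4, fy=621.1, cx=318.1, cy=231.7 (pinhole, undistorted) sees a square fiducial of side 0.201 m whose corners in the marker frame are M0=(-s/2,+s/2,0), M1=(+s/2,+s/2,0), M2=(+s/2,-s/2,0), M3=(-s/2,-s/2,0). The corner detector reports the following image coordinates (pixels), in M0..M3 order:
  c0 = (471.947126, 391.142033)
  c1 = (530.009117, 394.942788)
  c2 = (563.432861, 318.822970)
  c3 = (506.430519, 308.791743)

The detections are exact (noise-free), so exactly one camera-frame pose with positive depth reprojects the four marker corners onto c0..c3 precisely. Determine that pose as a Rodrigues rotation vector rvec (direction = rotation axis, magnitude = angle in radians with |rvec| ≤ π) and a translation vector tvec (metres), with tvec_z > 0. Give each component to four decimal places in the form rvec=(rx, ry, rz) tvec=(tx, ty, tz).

rvec=(0.2763, -0.5356, 0.2728) tvec=(0.4578, 0.2770, 1.4057)

Intrinsics K: fx=616.4, fy=621.1, cx=318.1, cy=231.7
Marker side s = 0.201 m; corners in marker frame (Z=0):
  M0 = (-0.1005, +0.1005, 0)
  M1 = (+0.1005, +0.1005, 0)
  M2 = (+0.1005, -0.1005, 0)
  M3 = (-0.1005, -0.1005, 0)
Detected image corners:
  c0 = (471.947126, 391.142033) px
  c1 = (530.009117, 394.942788) px
  c2 = (563.432861, 318.822970) px
  c3 = (506.430519, 308.791743) px
Planar DLT: solve 8×8 A·h = b for H (H[2,2]=1):
  H  [+482.90602 -100.23366 +518.82653]
  H  [+168.37919 +440.41438 +354.08407]
  H  [+0.37965 +0.13242 +1.00000]
B = K⁻¹H; ‖b₁‖=0.711380, ‖b₂‖=0.711380; λ = 2/(‖b₁‖+‖b₂‖) = 1.405719, sign → tz>0 ⇒ λ=+1.405719
r₁ = λ·B[:,0] = (+0.82587,+0.18200,+0.53368); r₂ = λ·B[:,1] = (-0.32465,+0.92734,+0.18615)
r₃ = r₁×r₂ = (-0.46102,-0.32699,+0.82494); SVD([r₁ r₂ r₃]) → R = UVᵀ:
  R  [+0.82587 -0.32465 -0.46102]
  R  [+0.18200 +0.92734 -0.32699]
  R  [+0.53368 +0.18615 +0.82494]
t = (+0.45776, +0.27699, +1.40572) m
tr R = 2.578150; θ = arccos((tr R − 1)/2) = 0.661494 rad = 37.901°
axis k = ((R−Rᵀ)₃₂, (R−Rᵀ)₁₃, (R−Rᵀ)₂₁) / (2 sinθ) = (+0.417667, -0.809626, +0.412382)
rvec = θ·k = (+0.276285, -0.535563, +0.272788)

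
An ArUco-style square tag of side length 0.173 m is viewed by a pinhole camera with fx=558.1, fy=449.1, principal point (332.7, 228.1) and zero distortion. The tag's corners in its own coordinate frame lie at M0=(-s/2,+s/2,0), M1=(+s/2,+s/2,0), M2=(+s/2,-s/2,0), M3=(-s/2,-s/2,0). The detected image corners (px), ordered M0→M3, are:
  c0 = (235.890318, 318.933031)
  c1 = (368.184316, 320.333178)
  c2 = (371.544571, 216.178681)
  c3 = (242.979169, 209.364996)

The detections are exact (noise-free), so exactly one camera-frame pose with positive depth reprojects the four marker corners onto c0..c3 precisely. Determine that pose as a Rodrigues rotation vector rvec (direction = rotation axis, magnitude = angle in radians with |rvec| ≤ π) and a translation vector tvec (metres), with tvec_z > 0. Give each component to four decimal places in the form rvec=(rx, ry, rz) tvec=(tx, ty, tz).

rvec=(-0.1079, -0.2227, 0.0459) tvec=(-0.0344, 0.0608, 0.7295)

Intrinsics K: fx=558.1, fy=449.1, cx=332.7, cy=228.1
Marker side s = 0.173 m; corners in marker frame (Z=0):
  M0 = (-0.0865, +0.0865, 0)
  M1 = (+0.0865, +0.0865, 0)
  M2 = (+0.0865, -0.0865, 0)
  M3 = (-0.0865, -0.0865, 0)
Detected image corners:
  c0 = (235.890318, 318.933031) px
  c1 = (368.184316, 320.333178) px
  c2 = (371.544571, 216.178681) px
  c3 = (242.979169, 209.364996) px
Planar DLT: solve 8×8 A·h = b for H (H[2,2]=1):
  H  [+844.79103 -76.61711 +306.36933]
  H  [+103.46691 +576.48813 +265.54712]
  H  [+0.29872 -0.15328 +1.00000]
B = K⁻¹H; ‖b₁‖=1.370872, ‖b₂‖=1.370872; λ = 2/(‖b₁‖+‖b₂‖) = 0.729463, sign → tz>0 ⇒ λ=+0.729463
r₁ = λ·B[:,0] = (+0.97428,+0.05738,+0.21791); r₂ = λ·B[:,1] = (-0.03349,+0.99317,-0.11181)
r₃ = r₁×r₂ = (-0.22283,+0.10164,+0.96954); SVD([r₁ r₂ r₃]) → R = UVᵀ:
  R  [+0.97428 -0.03349 -0.22283]
  R  [+0.05738 +0.99317 +0.10164]
  R  [+0.21791 -0.11181 +0.96954]
t = (-0.03442, +0.06082, +0.72946) m
tr R = 2.936991; θ = arccos((tr R − 1)/2) = 0.251680 rad = 14.420°
axis k = ((R−Rᵀ)₃₂, (R−Rᵀ)₁₃, (R−Rᵀ)₂₁) / (2 sinθ) = (-0.428554, -0.884903, +0.182452)
rvec = θ·k = (-0.107859, -0.222712, +0.045920)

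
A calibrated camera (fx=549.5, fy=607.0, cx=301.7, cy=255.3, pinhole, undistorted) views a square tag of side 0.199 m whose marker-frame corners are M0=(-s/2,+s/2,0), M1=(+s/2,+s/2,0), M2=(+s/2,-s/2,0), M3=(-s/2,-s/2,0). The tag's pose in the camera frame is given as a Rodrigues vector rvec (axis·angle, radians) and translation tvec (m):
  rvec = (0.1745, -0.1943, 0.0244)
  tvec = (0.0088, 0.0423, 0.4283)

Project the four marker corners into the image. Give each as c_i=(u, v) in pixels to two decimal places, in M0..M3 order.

Intrinsics K: fx=549.5, fy=607.0, cx=301.7, cy=255.3
Marker side s = 0.199 m; corners in marker frame (Z=0):
  M0 = (-0.0995, +0.0995, 0)
  M1 = (+0.0995, +0.0995, 0)
  M2 = (+0.0995, -0.0995, 0)
  M3 = (-0.0995, -0.0995, 0)
rvec = (0.1745, -0.1943, 0.0244), |rvec| = θ = 0.26229 rad = 15.028°
Rodrigues: sinθ=0.25930, 1−cosθ=0.03420; R = I + sinθ·[k]× + (1−cosθ)·[k]×²:
    [+0.98094 -0.04098 -0.18996]
    [+0.00727 +0.98457 -0.17486]
    [+0.19420 +0.17015 +0.96609]
t = (0.0088, 0.0423, 0.4283) m
M0: Pc = R·M0+t = (-0.09288, +0.13954, +0.42591); u = 549.5·(-0.09288)/0.42591 + 301.7 = 181.8670, v = 607.0·(+0.13954)/0.42591 + 255.3 = 454.1734
M1: Pc = R·M1+t = (+0.10233, +0.14099, +0.46455); u = 549.5·(+0.10233)/0.46455 + 301.7 = 422.7371, v = 607.0·(+0.14099)/0.46455 + 255.3 = 439.5187
M2: Pc = R·M2+t = (+0.11048, -0.05494, +0.43069); u = 549.5·(+0.11048)/0.43069 + 301.7 = 442.6565, v = 607.0·(-0.05494)/0.43069 + 255.3 = 177.8679
M3: Pc = R·M3+t = (-0.08473, -0.05639, +0.39205); u = 549.5·(-0.08473)/0.39205 + 301.7 = 182.9469, v = 607.0·(-0.05639)/0.39205 + 255.3 = 167.9967

c0=(181.87, 454.17) c1=(422.74, 439.52) c2=(442.66, 177.87) c3=(182.95, 168.00)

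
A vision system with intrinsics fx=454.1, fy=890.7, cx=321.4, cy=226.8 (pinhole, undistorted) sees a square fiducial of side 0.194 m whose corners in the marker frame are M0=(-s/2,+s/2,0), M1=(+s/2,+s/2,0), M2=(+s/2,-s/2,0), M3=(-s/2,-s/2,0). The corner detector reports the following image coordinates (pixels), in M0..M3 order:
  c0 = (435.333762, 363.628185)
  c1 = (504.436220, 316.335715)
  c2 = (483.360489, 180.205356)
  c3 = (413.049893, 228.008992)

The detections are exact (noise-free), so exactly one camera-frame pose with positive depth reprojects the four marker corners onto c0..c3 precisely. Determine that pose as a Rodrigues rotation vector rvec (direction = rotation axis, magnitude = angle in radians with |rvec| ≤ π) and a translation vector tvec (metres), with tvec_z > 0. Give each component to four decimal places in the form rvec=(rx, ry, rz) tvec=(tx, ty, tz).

rvec=(0.0994, -0.0297, -0.3319) tvec=(0.3609, 0.0612, 1.1896)

Intrinsics K: fx=454.1, fy=890.7, cx=321.4, cy=226.8
Marker side s = 0.194 m; corners in marker frame (Z=0):
  M0 = (-0.0970, +0.0970, 0)
  M1 = (+0.0970, +0.0970, 0)
  M2 = (+0.0970, -0.0970, 0)
  M3 = (-0.0970, -0.0970, 0)
Detected image corners:
  c0 = (435.333762, 363.628185) px
  c1 = (504.436220, 316.335715) px
  c2 = (483.360489, 180.205356) px
  c3 = (413.049893, 228.008992) px
Planar DLT: solve 8×8 A·h = b for H (H[2,2]=1):
  H  [+364.20063 +151.23045 +459.17172]
  H  [-242.16951 +723.78517 +272.58667]
  H  [+0.01071 +0.08601 +1.00000]
B = K⁻¹H; ‖b₁‖=0.840641, ‖b₂‖=0.840641; λ = 2/(‖b₁‖+‖b₂‖) = 1.189568, sign → tz>0 ⇒ λ=+1.189568
r₁ = λ·B[:,0] = (+0.94505,-0.32667,+0.01274); r₂ = λ·B[:,1] = (+0.32375,+0.94059,+0.10231)
r₃ = r₁×r₂ = (-0.04540,-0.09257,+0.99467); SVD([r₁ r₂ r₃]) → R = UVᵀ:
  R  [+0.94505 +0.32375 -0.04540]
  R  [-0.32667 +0.94059 -0.09257]
  R  [+0.01274 +0.10231 +0.99467]
t = (+0.36091, +0.06115, +1.18957) m
tr R = 2.880317; θ = arccos((tr R − 1)/2) = 0.347701 rad = 19.922°
axis k = ((R−Rᵀ)₃₂, (R−Rᵀ)₁₃, (R−Rᵀ)₂₁) / (2 sinθ) = (+0.285972, -0.085312, -0.954433)
rvec = θ·k = (+0.099433, -0.029663, -0.331857)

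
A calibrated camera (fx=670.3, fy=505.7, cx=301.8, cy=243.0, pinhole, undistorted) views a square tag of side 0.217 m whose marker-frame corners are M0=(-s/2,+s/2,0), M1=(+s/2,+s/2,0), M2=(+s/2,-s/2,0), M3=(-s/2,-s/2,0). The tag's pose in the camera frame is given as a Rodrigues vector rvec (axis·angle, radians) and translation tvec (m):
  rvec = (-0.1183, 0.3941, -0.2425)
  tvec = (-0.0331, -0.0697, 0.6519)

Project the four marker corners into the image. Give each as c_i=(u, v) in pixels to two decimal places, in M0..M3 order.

c0=(195.04, 290.06) c1=(399.66, 249.05) c2=(345.62, 80.68) c3=(157.10, 138.49)

Intrinsics K: fx=670.3, fy=505.7, cx=301.8, cy=243.0
Marker side s = 0.217 m; corners in marker frame (Z=0):
  M0 = (-0.1085, +0.1085, 0)
  M1 = (+0.1085, +0.1085, 0)
  M2 = (+0.1085, -0.1085, 0)
  M3 = (-0.1085, -0.1085, 0)
rvec = (-0.1183, 0.3941, -0.2425), |rvec| = θ = 0.47761 rad = 27.365°
Rodrigues: sinθ=0.45966, 1−cosθ=0.11191; R = I + sinθ·[k]× + (1−cosθ)·[k]×²:
    [+0.89496 +0.21051 +0.39336]
    [-0.25626 +0.96429 +0.06697]
    [-0.36521 -0.16074 +0.91694]
t = (-0.0331, -0.0697, 0.6519) m
M0: Pc = R·M0+t = (-0.10736, +0.06273, +0.67409); u = 670.3·(-0.10736)/0.67409 + 301.8 = 195.0406, v = 505.7·(+0.06273)/0.67409 + 243.0 = 290.0593
M1: Pc = R·M1+t = (+0.08684, +0.00712, +0.59483); u = 670.3·(+0.08684)/0.59483 + 301.8 = 399.6615, v = 505.7·(+0.00712)/0.59483 + 243.0 = 249.0542
M2: Pc = R·M2+t = (+0.04116, -0.20213, +0.62971); u = 670.3·(+0.04116)/0.62971 + 301.8 = 345.6153, v = 505.7·(-0.20213)/0.62971 + 243.0 = 80.6779
M3: Pc = R·M3+t = (-0.15304, -0.14652, +0.70897); u = 670.3·(-0.15304)/0.70897 + 301.8 = 157.1029, v = 505.7·(-0.14652)/0.70897 + 243.0 = 138.4874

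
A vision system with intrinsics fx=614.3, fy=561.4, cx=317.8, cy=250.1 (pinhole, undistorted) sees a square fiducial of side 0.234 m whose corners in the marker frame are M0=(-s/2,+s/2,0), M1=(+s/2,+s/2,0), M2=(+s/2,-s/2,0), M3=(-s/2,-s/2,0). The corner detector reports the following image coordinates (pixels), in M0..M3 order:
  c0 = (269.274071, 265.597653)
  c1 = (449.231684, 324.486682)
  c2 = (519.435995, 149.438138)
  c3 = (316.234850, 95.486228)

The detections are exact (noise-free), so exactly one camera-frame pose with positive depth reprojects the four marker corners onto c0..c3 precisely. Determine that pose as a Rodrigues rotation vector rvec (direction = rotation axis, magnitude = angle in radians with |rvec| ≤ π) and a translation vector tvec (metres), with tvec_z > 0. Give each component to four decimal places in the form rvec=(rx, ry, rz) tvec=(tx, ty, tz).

rvec=(0.2882, 0.2410, 0.2989) tvec=(0.0771, -0.0481, 0.7147)

Intrinsics K: fx=614.3, fy=561.4, cx=317.8, cy=250.1
Marker side s = 0.234 m; corners in marker frame (Z=0):
  M0 = (-0.1170, +0.1170, 0)
  M1 = (+0.1170, +0.1170, 0)
  M2 = (+0.1170, -0.1170, 0)
  M3 = (-0.1170, -0.1170, 0)
Detected image corners:
  c0 = (269.274071, 265.597653) px
  c1 = (449.231684, 324.486682) px
  c2 = (519.435995, 149.438138) px
  c3 = (316.234850, 95.486228) px
Planar DLT: solve 8×8 A·h = b for H (H[2,2]=1):
  H  [+713.11457 -78.87072 +384.07252]
  H  [+186.28261 +828.49756 +212.29245]
  H  [-0.26524 +0.43738 +1.00000]
B = K⁻¹H; ‖b₁‖=1.399230, ‖b₂‖=1.399230; λ = 2/(‖b₁‖+‖b₂‖) = 0.714679, sign → tz>0 ⇒ λ=+0.714679
r₁ = λ·B[:,0] = (+0.92771,+0.32159,-0.18956); r₂ = λ·B[:,1] = (-0.25347,+0.91545,+0.31258)
r₃ = r₁×r₂ = (+0.27406,-0.24194,+0.93078); SVD([r₁ r₂ r₃]) → R = UVᵀ:
  R  [+0.92771 -0.25347 +0.27406]
  R  [+0.32159 +0.91545 -0.24194]
  R  [-0.18956 +0.31258 +0.93078]
t = (+0.07710, -0.04813, +0.71468) m
tr R = 2.773938; θ = arccos((tr R − 1)/2) = 0.480056 rad = 27.505°
axis k = ((R−Rᵀ)₃₂, (R−Rᵀ)₁₃, (R−Rᵀ)₂₁) / (2 sinθ) = (+0.600356, +0.501946, +0.622594)
rvec = θ·k = (+0.288205, +0.240962, +0.298880)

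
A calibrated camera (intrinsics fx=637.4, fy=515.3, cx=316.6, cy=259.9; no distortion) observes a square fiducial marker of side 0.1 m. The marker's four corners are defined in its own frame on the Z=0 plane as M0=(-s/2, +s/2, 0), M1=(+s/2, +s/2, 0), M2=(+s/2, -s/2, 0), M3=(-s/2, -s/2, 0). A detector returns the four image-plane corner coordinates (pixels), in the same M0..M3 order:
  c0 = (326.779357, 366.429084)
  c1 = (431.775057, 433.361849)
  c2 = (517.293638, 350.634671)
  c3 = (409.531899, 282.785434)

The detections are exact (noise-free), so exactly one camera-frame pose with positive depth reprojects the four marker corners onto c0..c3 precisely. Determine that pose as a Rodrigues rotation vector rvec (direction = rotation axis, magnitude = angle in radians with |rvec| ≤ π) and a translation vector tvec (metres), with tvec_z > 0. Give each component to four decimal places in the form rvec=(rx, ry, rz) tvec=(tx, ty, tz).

Intrinsics K: fx=637.4, fy=515.3, cx=316.6, cy=259.9
Marker side s = 0.1 m; corners in marker frame (Z=0):
  M0 = (-0.0500, +0.0500, 0)
  M1 = (+0.0500, +0.0500, 0)
  M2 = (+0.0500, -0.0500, 0)
  M3 = (-0.0500, -0.0500, 0)
Detected image corners:
  c0 = (326.779357, 366.429084) px
  c1 = (431.775057, 433.361849) px
  c2 = (517.293638, 350.634671) px
  c3 = (409.531899, 282.785434) px
Planar DLT: solve 8×8 A·h = b for H (H[2,2]=1):
  H  [+1037.83835 -752.16333 +420.73708]
  H  [+651.91961 +907.67937 +358.63960]
  H  [-0.06124 +0.21158 +1.00000]
B = K⁻¹H; ‖b₁‖=2.105834, ‖b₂‖=2.105834; λ = 2/(‖b₁‖+‖b₂‖) = 0.474871, sign → tz>0 ⇒ λ=+0.474871
r₁ = λ·B[:,0] = (+0.78765,+0.61544,-0.02908); r₂ = λ·B[:,1] = (-0.61028,+0.78579,+0.10048)
r₃ = r₁×r₂ = (+0.08469,-0.06139,+0.99451); SVD([r₁ r₂ r₃]) → R = UVᵀ:
  R  [+0.78765 -0.61028 +0.08469]
  R  [+0.61544 +0.78579 -0.06139]
  R  [-0.02908 +0.10048 +0.99451]
t = (+0.07758, +0.09099, +0.47487) m
tr R = 2.567952; θ = arccos((tr R − 1)/2) = 0.669752 rad = 38.374°
axis k = ((R−Rᵀ)₃₂, (R−Rᵀ)₁₃, (R−Rᵀ)₂₁) / (2 sinθ) = (+0.130372, +0.091631, +0.987222)
rvec = θ·k = (+0.087317, +0.061370, +0.661194)

rvec=(0.0873, 0.0614, 0.6612) tvec=(0.0776, 0.0910, 0.4749)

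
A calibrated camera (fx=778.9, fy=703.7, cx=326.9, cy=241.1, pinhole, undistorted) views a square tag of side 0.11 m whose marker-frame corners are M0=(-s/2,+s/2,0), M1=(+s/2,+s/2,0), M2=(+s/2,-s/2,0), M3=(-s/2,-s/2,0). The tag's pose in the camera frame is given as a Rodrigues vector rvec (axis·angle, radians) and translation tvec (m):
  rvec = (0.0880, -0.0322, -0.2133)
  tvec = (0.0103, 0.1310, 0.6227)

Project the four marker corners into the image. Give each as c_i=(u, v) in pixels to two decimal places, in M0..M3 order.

Intrinsics K: fx=778.9, fy=703.7, cx=326.9, cy=241.1
Marker side s = 0.11 m; corners in marker frame (Z=0):
  M0 = (-0.0550, +0.0550, 0)
  M1 = (+0.0550, +0.0550, 0)
  M2 = (+0.0550, -0.0550, 0)
  M3 = (-0.0550, -0.0550, 0)
rvec = (0.0880, -0.0322, -0.2133), |rvec| = θ = 0.23298 rad = 13.349°
Rodrigues: sinθ=0.23087, 1−cosθ=0.02702; R = I + sinθ·[k]× + (1−cosθ)·[k]×²:
    [+0.97684 +0.20997 -0.04125]
    [-0.21279 +0.97350 -0.08379]
    [+0.02257 +0.09062 +0.99563]
t = (0.0103, 0.1310, 0.6227) m
M0: Pc = R·M0+t = (-0.03188, +0.19625, +0.62644); u = 778.9·(-0.03188)/0.62644 + 326.9 = 287.2639, v = 703.7·(+0.19625)/0.62644 + 241.1 = 461.5479
M1: Pc = R·M1+t = (+0.07557, +0.17284, +0.62893); u = 778.9·(+0.07557)/0.62893 + 326.9 = 420.4957, v = 703.7·(+0.17284)/0.62893 + 241.1 = 434.4885
M2: Pc = R·M2+t = (+0.05248, +0.06575, +0.61896); u = 778.9·(+0.05248)/0.61896 + 326.9 = 392.9387, v = 703.7·(+0.06575)/0.61896 + 241.1 = 315.8569
M3: Pc = R·M3+t = (-0.05497, +0.08916, +0.61647); u = 778.9·(-0.05497)/0.61647 + 326.9 = 257.4415, v = 703.7·(+0.08916)/0.61647 + 241.1 = 342.8762

c0=(287.26, 461.55) c1=(420.50, 434.49) c2=(392.94, 315.86) c3=(257.44, 342.88)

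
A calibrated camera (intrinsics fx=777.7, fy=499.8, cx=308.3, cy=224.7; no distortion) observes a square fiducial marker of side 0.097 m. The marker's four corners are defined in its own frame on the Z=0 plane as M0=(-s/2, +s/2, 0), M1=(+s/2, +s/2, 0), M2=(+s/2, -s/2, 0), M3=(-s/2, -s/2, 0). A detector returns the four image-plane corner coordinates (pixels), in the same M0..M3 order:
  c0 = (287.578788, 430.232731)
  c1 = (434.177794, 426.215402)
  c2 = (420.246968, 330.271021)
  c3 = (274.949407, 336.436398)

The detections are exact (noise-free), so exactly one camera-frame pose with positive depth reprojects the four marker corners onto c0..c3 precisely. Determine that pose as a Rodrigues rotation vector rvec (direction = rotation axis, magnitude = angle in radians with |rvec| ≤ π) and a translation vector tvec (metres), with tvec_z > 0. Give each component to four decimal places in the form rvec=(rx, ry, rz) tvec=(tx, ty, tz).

Intrinsics K: fx=777.7, fy=499.8, cx=308.3, cy=224.7
Marker side s = 0.097 m; corners in marker frame (Z=0):
  M0 = (-0.0485, +0.0485, 0)
  M1 = (+0.0485, +0.0485, 0)
  M2 = (+0.0485, -0.0485, 0)
  M3 = (-0.0485, -0.0485, 0)
Detected image corners:
  c0 = (287.578788, 430.232731) px
  c1 = (434.177794, 426.215402) px
  c2 = (420.246968, 330.271021) px
  c3 = (274.949407, 336.436398) px
Planar DLT: solve 8×8 A·h = b for H (H[2,2]=1):
  H  [+1420.57427 +111.91168 +353.37609]
  H  [-142.84801 +951.13036 +380.65633]
  H  [-0.23720 -0.07035 +1.00000]
B = K⁻¹H; ‖b₁‖=1.943534, ‖b₂‖=1.943534; λ = 2/(‖b₁‖+‖b₂‖) = 0.514527, sign → tz>0 ⇒ λ=+0.514527
r₁ = λ·B[:,0] = (+0.98823,-0.09219,-0.12204); r₂ = λ·B[:,1] = (+0.08839,+0.99543,-0.03620)
r₃ = r₁×r₂ = (+0.12482,+0.02498,+0.99186); SVD([r₁ r₂ r₃]) → R = UVᵀ:
  R  [+0.98823 +0.08839 +0.12482]
  R  [-0.09219 +0.99543 +0.02498]
  R  [-0.12204 -0.03620 +0.99186]
t = (+0.02982, +0.16055, +0.51453) m
tr R = 2.975527; θ = arccos((tr R − 1)/2) = 0.156600 rad = 8.972°
axis k = ((R−Rᵀ)₃₂, (R−Rᵀ)₁₃, (R−Rᵀ)₂₁) / (2 sinθ) = (-0.196130, +0.791443, -0.578922)
rvec = θ·k = (-0.030714, +0.123940, -0.090659)

rvec=(-0.0307, 0.1239, -0.0907) tvec=(0.0298, 0.1606, 0.5145)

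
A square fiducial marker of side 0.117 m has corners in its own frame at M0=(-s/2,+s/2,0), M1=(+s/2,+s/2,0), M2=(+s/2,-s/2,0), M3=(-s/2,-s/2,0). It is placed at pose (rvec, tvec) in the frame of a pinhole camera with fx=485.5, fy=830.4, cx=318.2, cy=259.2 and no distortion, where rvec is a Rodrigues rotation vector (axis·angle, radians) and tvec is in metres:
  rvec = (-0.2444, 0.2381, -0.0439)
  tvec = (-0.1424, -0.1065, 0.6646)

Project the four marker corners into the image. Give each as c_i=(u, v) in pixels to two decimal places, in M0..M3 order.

Intrinsics K: fx=485.5, fy=830.4, cx=318.2, cy=259.2
Marker side s = 0.117 m; corners in marker frame (Z=0):
  M0 = (-0.0585, +0.0585, 0)
  M1 = (+0.0585, +0.0585, 0)
  M2 = (+0.0585, -0.0585, 0)
  M3 = (-0.0585, -0.0585, 0)
rvec = (-0.2444, 0.2381, -0.0439), |rvec| = θ = 0.34402 rad = 19.711°
Rodrigues: sinθ=0.33727, 1−cosθ=0.05859; R = I + sinθ·[k]× + (1−cosθ)·[k]×²:
    [+0.97098 +0.01423 +0.23874]
    [-0.07185 +0.96947 +0.23443]
    [-0.22812 -0.24478 +0.94236]
t = (-0.1424, -0.1065, 0.6646) m
M0: Pc = R·M0+t = (-0.19837, -0.04558, +0.66363); u = 485.5·(-0.19837)/0.66363 + 318.2 = 173.0751, v = 830.4·(-0.04558)/0.66363 + 259.2 = 202.1621
M1: Pc = R·M1+t = (-0.08477, -0.05399, +0.63694); u = 485.5·(-0.08477)/0.63694 + 318.2 = 253.5881, v = 830.4·(-0.05399)/0.63694 + 259.2 = 188.8122
M2: Pc = R·M2+t = (-0.08643, -0.16742, +0.66557); u = 485.5·(-0.08643)/0.66557 + 318.2 = 255.1540, v = 830.4·(-0.16742)/0.66557 + 259.2 = 50.3228
M3: Pc = R·M3+t = (-0.20003, -0.15901, +0.69226); u = 485.5·(-0.20003)/0.69226 + 318.2 = 177.9114, v = 830.4·(-0.15901)/0.69226 + 259.2 = 68.4597

c0=(173.08, 202.16) c1=(253.59, 188.81) c2=(255.15, 50.32) c3=(177.91, 68.46)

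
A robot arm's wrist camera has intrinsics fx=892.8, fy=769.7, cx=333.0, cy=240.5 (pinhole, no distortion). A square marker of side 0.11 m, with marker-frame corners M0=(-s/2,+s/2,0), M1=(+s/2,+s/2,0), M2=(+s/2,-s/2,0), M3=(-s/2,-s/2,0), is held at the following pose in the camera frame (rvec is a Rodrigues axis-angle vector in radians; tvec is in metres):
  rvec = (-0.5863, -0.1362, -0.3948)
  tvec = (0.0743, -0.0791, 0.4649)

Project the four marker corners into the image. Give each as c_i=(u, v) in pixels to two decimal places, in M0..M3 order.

Intrinsics K: fx=892.8, fy=769.7, cx=333.0, cy=240.5
Marker side s = 0.11 m; corners in marker frame (Z=0):
  M0 = (-0.0550, +0.0550, 0)
  M1 = (+0.0550, +0.0550, 0)
  M2 = (+0.0550, -0.0550, 0)
  M3 = (-0.0550, -0.0550, 0)
rvec = (-0.5863, -0.1362, -0.3948), |rvec| = θ = 0.71984 rad = 41.244°
Rodrigues: sinθ=0.65926, 1−cosθ=0.24809; R = I + sinθ·[k]× + (1−cosθ)·[k]×²:
    [+0.91649 +0.39981 -0.01392]
    [-0.32334 +0.76079 +0.56271]
    [+0.23556 -0.51122 +0.82654]
t = (0.0743, -0.0791, 0.4649) m
M0: Pc = R·M0+t = (+0.04588, -0.01947, +0.42383); u = 892.8·(+0.04588)/0.42383 + 333.0 = 429.6523, v = 769.7·(-0.01947)/0.42383 + 240.5 = 205.1369
M1: Pc = R·M1+t = (+0.14670, -0.05504, +0.44974); u = 892.8·(+0.14670)/0.44974 + 333.0 = 624.2150, v = 769.7·(-0.05504)/0.44974 + 240.5 = 146.3021
M2: Pc = R·M2+t = (+0.10272, -0.13873, +0.50597); u = 892.8·(+0.10272)/0.50597 + 333.0 = 514.2473, v = 769.7·(-0.13873)/0.50597 + 240.5 = 29.4636
M3: Pc = R·M3+t = (+0.00190, -0.10316, +0.48006); u = 892.8·(+0.00190)/0.48006 + 333.0 = 336.5398, v = 769.7·(-0.10316)/0.48006 + 240.5 = 75.1001

c0=(429.65, 205.14) c1=(624.22, 146.30) c2=(514.25, 29.46) c3=(336.54, 75.10)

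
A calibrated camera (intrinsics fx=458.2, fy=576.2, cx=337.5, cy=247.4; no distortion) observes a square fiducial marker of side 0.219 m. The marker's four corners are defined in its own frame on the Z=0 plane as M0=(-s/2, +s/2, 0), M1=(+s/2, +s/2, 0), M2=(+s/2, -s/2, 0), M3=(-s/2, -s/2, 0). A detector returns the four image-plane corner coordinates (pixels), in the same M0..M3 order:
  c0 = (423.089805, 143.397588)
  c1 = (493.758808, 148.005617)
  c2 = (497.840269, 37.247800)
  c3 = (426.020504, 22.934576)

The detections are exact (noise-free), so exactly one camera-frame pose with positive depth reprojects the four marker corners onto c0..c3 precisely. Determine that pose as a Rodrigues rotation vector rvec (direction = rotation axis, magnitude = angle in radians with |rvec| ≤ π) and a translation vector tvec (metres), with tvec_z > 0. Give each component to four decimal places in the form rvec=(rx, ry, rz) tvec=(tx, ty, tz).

rvec=(0.1043, -0.4353, -0.0110) tvec=(0.3031, -0.3082, 1.1187)

Intrinsics K: fx=458.2, fy=576.2, cx=337.5, cy=247.4
Marker side s = 0.219 m; corners in marker frame (Z=0):
  M0 = (-0.1095, +0.1095, 0)
  M1 = (+0.1095, +0.1095, 0)
  M2 = (+0.1095, -0.1095, 0)
  M3 = (-0.1095, -0.1095, 0)
Detected image corners:
  c0 = (423.089805, 143.397588) px
  c1 = (493.758808, 148.005617) px
  c2 = (497.840269, 37.247800) px
  c3 = (426.020504, 22.934576) px
Planar DLT: solve 8×8 A·h = b for H (H[2,2]=1):
  H  [+498.21238 +26.33257 +461.62539]
  H  [+76.00446 +535.09791 +88.67493]
  H  [+0.37577 +0.09225 +1.00000]
B = K⁻¹H; ‖b₁‖=0.893893, ‖b₂‖=0.893894; λ = 2/(‖b₁‖+‖b₂‖) = 1.118702, sign → tz>0 ⇒ λ=+1.118702
r₁ = λ·B[:,0] = (+0.90675,-0.03293,+0.42038); r₂ = λ·B[:,1] = (-0.01172,+0.99459,+0.10320)
r₃ = r₁×r₂ = (-0.42150,-0.09850,+0.90146); SVD([r₁ r₂ r₃]) → R = UVᵀ:
  R  [+0.90675 -0.01172 -0.42150]
  R  [-0.03293 +0.99459 -0.09850]
  R  [+0.42038 +0.10320 +0.90146]
t = (+0.30305, -0.30817, +1.11870) m
tr R = 2.802805; θ = arccos((tr R − 1)/2) = 0.447799 rad = 25.657°
axis k = ((R−Rᵀ)₃₂, (R−Rᵀ)₁₃, (R−Rᵀ)₂₁) / (2 sinθ) = (+0.232919, -0.972188, -0.024493)
rvec = θ·k = (+0.104301, -0.435344, -0.010968)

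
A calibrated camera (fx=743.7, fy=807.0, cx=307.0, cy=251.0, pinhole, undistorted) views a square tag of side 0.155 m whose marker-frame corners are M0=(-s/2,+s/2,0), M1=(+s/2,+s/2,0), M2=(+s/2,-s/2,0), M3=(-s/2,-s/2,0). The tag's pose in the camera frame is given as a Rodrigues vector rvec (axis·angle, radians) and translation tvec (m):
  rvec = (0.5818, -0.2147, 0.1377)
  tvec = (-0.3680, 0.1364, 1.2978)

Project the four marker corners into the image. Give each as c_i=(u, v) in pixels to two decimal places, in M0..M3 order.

Intrinsics K: fx=743.7, fy=807.0, cx=307.0, cy=251.0
Marker side s = 0.155 m; corners in marker frame (Z=0):
  M0 = (-0.0775, +0.0775, 0)
  M1 = (+0.0775, +0.0775, 0)
  M2 = (+0.0775, -0.0775, 0)
  M3 = (-0.0775, -0.0775, 0)
rvec = (0.5818, -0.2147, 0.1377), |rvec| = θ = 0.63525 rad = 36.397°
Rodrigues: sinθ=0.59338, 1−cosθ=0.19508; R = I + sinθ·[k]× + (1−cosθ)·[k]×²:
    [+0.96855 -0.18901 -0.16182]
    [+0.06824 +0.82720 -0.55774]
    [+0.23928 +0.52916 +0.81409]
t = (-0.3680, 0.1364, 1.2978) m
M0: Pc = R·M0+t = (-0.45771, +0.19522, +1.32027); u = 743.7·(-0.45771)/1.32027 + 307.0 = 49.1735, v = 807.0·(+0.19522)/1.32027 + 251.0 = 370.3262
M1: Pc = R·M1+t = (-0.30759, +0.20580, +1.35735); u = 743.7·(-0.30759)/1.35735 + 307.0 = 138.4726, v = 807.0·(+0.20580)/1.35735 + 251.0 = 373.3543
M2: Pc = R·M2+t = (-0.27829, +0.07758, +1.27533); u = 743.7·(-0.27829)/1.27533 + 307.0 = 144.7180, v = 807.0·(+0.07758)/1.27533 + 251.0 = 300.0909
M3: Pc = R·M3+t = (-0.42841, +0.06700, +1.23825); u = 743.7·(-0.42841)/1.23825 + 307.0 = 49.6910, v = 807.0·(+0.06700)/1.23825 + 251.0 = 294.6678

c0=(49.17, 370.33) c1=(138.47, 373.35) c2=(144.72, 300.09) c3=(49.69, 294.67)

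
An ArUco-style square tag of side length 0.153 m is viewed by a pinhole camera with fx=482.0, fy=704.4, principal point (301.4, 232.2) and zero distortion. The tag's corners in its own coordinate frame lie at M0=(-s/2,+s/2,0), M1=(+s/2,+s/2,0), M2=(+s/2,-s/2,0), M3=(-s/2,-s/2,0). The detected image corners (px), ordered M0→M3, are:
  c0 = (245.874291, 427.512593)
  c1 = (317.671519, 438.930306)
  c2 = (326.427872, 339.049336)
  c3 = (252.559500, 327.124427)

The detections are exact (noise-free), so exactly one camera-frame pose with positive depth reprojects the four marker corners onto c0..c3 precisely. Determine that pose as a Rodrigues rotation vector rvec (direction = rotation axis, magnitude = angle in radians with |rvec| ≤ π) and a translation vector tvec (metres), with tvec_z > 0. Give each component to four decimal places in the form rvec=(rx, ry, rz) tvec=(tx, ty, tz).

rvec=(0.1899, -0.0008, 0.1124) tvec=(-0.0330, 0.2168, 1.0067)

Intrinsics K: fx=482.0, fy=704.4, cx=301.4, cy=232.2
Marker side s = 0.153 m; corners in marker frame (Z=0):
  M0 = (-0.0765, +0.0765, 0)
  M1 = (+0.0765, +0.0765, 0)
  M2 = (+0.0765, -0.0765, 0)
  M3 = (-0.0765, -0.0765, 0)
Detected image corners:
  c0 = (245.874291, 427.512593) px
  c1 = (317.671519, 438.930306) px
  c2 = (326.427872, 339.049336) px
  c3 = (252.559500, 327.124427) px
Planar DLT: solve 8×8 A·h = b for H (H[2,2]=1):
  H  [+479.16286 +2.96228 +285.60954]
  H  [+80.58993 +726.14594 +383.87568]
  H  [+0.01130 +0.18706 +1.00000]
B = K⁻¹H; ‖b₁‖=0.993297, ‖b₂‖=0.993297; λ = 2/(‖b₁‖+‖b₂‖) = 1.006748, sign → tz>0 ⇒ λ=+1.006748
r₁ = λ·B[:,0] = (+0.99371,+0.11143,+0.01138); r₂ = λ·B[:,1] = (-0.11157,+0.97575,+0.18832)
r₃ = r₁×r₂ = (+0.00988,-0.18841,+0.98204); SVD([r₁ r₂ r₃]) → R = UVᵀ:
  R  [+0.99371 -0.11157 +0.00988]
  R  [+0.11143 +0.97575 -0.18841]
  R  [+0.01138 +0.18832 +0.98204]
t = (-0.03298, +0.21678, +1.00675) m
tr R = 2.951497; θ = arccos((tr R − 1)/2) = 0.220681 rad = 12.644°
axis k = ((R−Rᵀ)₃₂, (R−Rᵀ)₁₃, (R−Rᵀ)₂₁) / (2 sinθ) = (+0.860531, -0.003418, +0.509387)
rvec = θ·k = (+0.189903, -0.000754, +0.112412)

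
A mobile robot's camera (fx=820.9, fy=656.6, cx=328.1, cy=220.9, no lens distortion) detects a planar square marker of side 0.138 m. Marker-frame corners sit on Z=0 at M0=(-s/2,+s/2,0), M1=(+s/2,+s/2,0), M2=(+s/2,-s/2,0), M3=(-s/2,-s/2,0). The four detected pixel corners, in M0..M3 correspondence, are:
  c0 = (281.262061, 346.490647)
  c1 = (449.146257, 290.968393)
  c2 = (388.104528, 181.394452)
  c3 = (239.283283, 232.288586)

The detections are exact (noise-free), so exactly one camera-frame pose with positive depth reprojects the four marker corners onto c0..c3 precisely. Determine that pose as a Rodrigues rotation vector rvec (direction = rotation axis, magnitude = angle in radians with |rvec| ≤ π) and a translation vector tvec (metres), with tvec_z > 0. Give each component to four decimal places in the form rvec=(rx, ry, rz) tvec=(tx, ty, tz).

Intrinsics K: fx=820.9, fy=656.6, cx=328.1, cy=220.9
Marker side s = 0.138 m; corners in marker frame (Z=0):
  M0 = (-0.0690, +0.0690, 0)
  M1 = (+0.0690, +0.0690, 0)
  M2 = (+0.0690, -0.0690, 0)
  M3 = (-0.0690, -0.0690, 0)
Detected image corners:
  c0 = (281.262061, 346.490647) px
  c1 = (449.146257, 290.968393) px
  c2 = (388.104528, 181.394452) px
  c3 = (239.283283, 232.288586) px
Planar DLT: solve 8×8 A·h = b for H (H[2,2]=1):
  H  [+1109.64374 +87.67962 +337.41184]
  H  [-410.78978 +590.18068 +259.72632]
  H  [-0.09968 -0.83991 +1.00000]
B = K⁻¹H; ‖b₁‖=1.515590, ‖b₂‖=1.515590; λ = 2/(‖b₁‖+‖b₂‖) = 0.659809, sign → tz>0 ⇒ λ=+0.659809
r₁ = λ·B[:,0] = (+0.91818,-0.39067,-0.06577); r₂ = λ·B[:,1] = (+0.29197,+0.77951,-0.55418)
r₃ = r₁×r₂ = (+0.26777,+0.48964,+0.82979); SVD([r₁ r₂ r₃]) → R = UVᵀ:
  R  [+0.91818 +0.29197 +0.26777]
  R  [-0.39067 +0.77951 +0.48964]
  R  [-0.06577 -0.55418 +0.82979]
t = (+0.00748, +0.03902, +0.65981) m
tr R = 2.527479; θ = arccos((tr R − 1)/2) = 0.701710 rad = 40.205°
axis k = ((R−Rᵀ)₃₂, (R−Rᵀ)₁₃, (R−Rᵀ)₂₁) / (2 sinθ) = (-0.808504, +0.258350, -0.528750)
rvec = θ·k = (-0.567335, +0.181287, -0.371029)

rvec=(-0.5673, 0.1813, -0.3710) tvec=(0.0075, 0.0390, 0.6598)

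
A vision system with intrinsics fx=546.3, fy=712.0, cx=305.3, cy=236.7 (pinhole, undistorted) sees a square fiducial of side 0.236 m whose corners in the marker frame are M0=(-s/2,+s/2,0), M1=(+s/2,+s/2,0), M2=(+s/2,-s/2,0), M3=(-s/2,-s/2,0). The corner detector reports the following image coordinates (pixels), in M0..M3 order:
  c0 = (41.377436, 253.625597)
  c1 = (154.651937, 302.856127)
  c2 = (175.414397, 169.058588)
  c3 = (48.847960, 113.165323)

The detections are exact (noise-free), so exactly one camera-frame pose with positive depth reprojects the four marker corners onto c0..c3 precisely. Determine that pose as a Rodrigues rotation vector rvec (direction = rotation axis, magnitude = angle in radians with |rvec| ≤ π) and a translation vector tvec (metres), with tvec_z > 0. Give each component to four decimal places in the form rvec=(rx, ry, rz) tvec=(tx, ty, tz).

Intrinsics K: fx=546.3, fy=712.0, cx=305.3, cy=236.7
Marker side s = 0.236 m; corners in marker frame (Z=0):
  M0 = (-0.1180, +0.1180, 0)
  M1 = (+0.1180, +0.1180, 0)
  M2 = (+0.1180, -0.1180, 0)
  M3 = (-0.1180, -0.1180, 0)
Detected image corners:
  c0 = (41.377436, 253.625597) px
  c1 = (154.651937, 302.856127) px
  c2 = (175.414397, 169.058588) px
  c3 = (48.847960, 113.165323) px
Planar DLT: solve 8×8 A·h = b for H (H[2,2]=1):
  H  [+509.16681 -10.24337 +104.85439]
  H  [+227.12029 +680.10061 +213.57652]
  H  [+0.02474 +0.47257 +1.00000]
B = K⁻¹H; ‖b₁‖=0.969681, ‖b₂‖=0.969681; λ = 2/(‖b₁‖+‖b₂‖) = 1.031267, sign → tz>0 ⇒ λ=+1.031267
r₁ = λ·B[:,0] = (+0.94691,+0.32048,+0.02551); r₂ = λ·B[:,1] = (-0.29169,+0.82305,+0.48735)
r₃ = r₁×r₂ = (+0.13519,-0.46892,+0.87284); SVD([r₁ r₂ r₃]) → R = UVᵀ:
  R  [+0.94691 -0.29169 +0.13519]
  R  [+0.32048 +0.82305 -0.46892]
  R  [+0.02551 +0.48735 +0.87284]
t = (-0.37839, -0.03349, +1.03127) m
tr R = 2.642795; θ = arccos((tr R − 1)/2) = 0.606940 rad = 34.775°
axis k = ((R−Rᵀ)₃₂, (R−Rᵀ)₁₃, (R−Rᵀ)₂₁) / (2 sinθ) = (+0.838305, +0.096143, +0.536658)
rvec = θ·k = (+0.508800, +0.058353, +0.325719)

rvec=(0.5088, 0.0584, 0.3257) tvec=(-0.3784, -0.0335, 1.0313)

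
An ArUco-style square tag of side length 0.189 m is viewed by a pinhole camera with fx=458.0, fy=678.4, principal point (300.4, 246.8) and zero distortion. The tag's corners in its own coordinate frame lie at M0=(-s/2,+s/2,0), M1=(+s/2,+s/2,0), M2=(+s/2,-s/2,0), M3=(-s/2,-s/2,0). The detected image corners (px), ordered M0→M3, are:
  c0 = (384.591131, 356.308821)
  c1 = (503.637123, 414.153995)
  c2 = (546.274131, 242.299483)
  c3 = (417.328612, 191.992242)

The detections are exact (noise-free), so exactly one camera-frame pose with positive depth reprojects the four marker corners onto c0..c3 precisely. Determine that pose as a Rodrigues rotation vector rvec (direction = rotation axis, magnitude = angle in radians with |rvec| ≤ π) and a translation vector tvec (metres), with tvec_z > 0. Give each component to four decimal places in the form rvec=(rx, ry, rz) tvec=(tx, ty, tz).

rvec=(0.1968, 0.2747, 0.2617) tvec=(0.2478, 0.0586, 0.7092)

Intrinsics K: fx=458.0, fy=678.4, cx=300.4, cy=246.8
Marker side s = 0.189 m; corners in marker frame (Z=0):
  M0 = (-0.0945, +0.0945, 0)
  M1 = (+0.0945, +0.0945, 0)
  M2 = (+0.0945, -0.0945, 0)
  M3 = (-0.0945, -0.0945, 0)
Detected image corners:
  c0 = (384.591131, 356.308821) px
  c1 = (503.637123, 414.153995) px
  c2 = (546.274131, 242.299483) px
  c3 = (417.328612, 191.992242) px
Planar DLT: solve 8×8 A·h = b for H (H[2,2]=1):
  H  [+497.89470 -50.83224 +460.39788]
  H  [+184.33284 +984.81022 +302.85436]
  H  [-0.33994 +0.31910 +1.00000]
B = K⁻¹H; ‖b₁‖=1.410027, ‖b₂‖=1.410027; λ = 2/(‖b₁‖+‖b₂‖) = 0.709206, sign → tz>0 ⇒ λ=+0.709206
r₁ = λ·B[:,0] = (+0.92911,+0.28041,-0.24109); r₂ = λ·B[:,1] = (-0.22715,+0.94720,+0.22631)
r₃ = r₁×r₂ = (+0.29182,-0.15550,+0.94375); SVD([r₁ r₂ r₃]) → R = UVᵀ:
  R  [+0.92911 -0.22715 +0.29182]
  R  [+0.28041 +0.94720 -0.15550]
  R  [-0.24109 +0.22631 +0.94375]
t = (+0.24775, +0.05860, +0.70921) m
tr R = 2.820060; θ = arccos((tr R − 1)/2) = 0.427440 rad = 24.490°
axis k = ((R−Rᵀ)₃₂, (R−Rᵀ)₁₃, (R−Rᵀ)₂₁) / (2 sinθ) = (+0.460521, +0.642763, +0.612190)
rvec = θ·k = (+0.196845, +0.274742, +0.261675)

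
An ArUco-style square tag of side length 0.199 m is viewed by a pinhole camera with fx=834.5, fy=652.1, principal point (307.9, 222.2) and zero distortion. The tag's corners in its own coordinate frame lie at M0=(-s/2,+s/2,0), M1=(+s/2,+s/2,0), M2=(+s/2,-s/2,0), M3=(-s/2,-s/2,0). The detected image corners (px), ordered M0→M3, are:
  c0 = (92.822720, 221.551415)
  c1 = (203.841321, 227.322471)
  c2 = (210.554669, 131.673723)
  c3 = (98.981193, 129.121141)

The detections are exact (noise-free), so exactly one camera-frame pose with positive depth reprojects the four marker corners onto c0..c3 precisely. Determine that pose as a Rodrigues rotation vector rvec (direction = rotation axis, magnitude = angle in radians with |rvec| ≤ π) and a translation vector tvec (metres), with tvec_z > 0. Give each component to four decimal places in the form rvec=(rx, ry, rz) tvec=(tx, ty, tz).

Intrinsics K: fx=834.5, fy=652.1, cx=307.9, cy=222.2
Marker side s = 0.199 m; corners in marker frame (Z=0):
  M0 = (-0.0995, +0.0995, 0)
  M1 = (+0.0995, +0.0995, 0)
  M2 = (+0.0995, -0.0995, 0)
  M3 = (-0.0995, -0.0995, 0)
Detected image corners:
  c0 = (92.822720, 221.551415) px
  c1 = (203.841321, 227.322471) px
  c2 = (210.554669, 131.673723) px
  c3 = (98.981193, 129.121141) px
Planar DLT: solve 8×8 A·h = b for H (H[2,2]=1):
  H  [+533.10933 -30.03356 +150.58919]
  H  [-9.70535 +475.09499 +177.45194]
  H  [-0.17265 +0.01507 +1.00000]
B = K⁻¹H; ‖b₁‖=0.724776, ‖b₂‖=0.724776; λ = 2/(‖b₁‖+‖b₂‖) = 1.379737, sign → tz>0 ⇒ λ=+1.379737
r₁ = λ·B[:,0] = (+0.96932,+0.06063,-0.23821); r₂ = λ·B[:,1] = (-0.05733,+0.99814,+0.02079)
r₃ = r₁×r₂ = (+0.23903,-0.00650,+0.97099); SVD([r₁ r₂ r₃]) → R = UVᵀ:
  R  [+0.96932 -0.05733 +0.23903]
  R  [+0.06063 +0.99814 -0.00650]
  R  [-0.23821 +0.02079 +0.97099]
t = (-0.26009, -0.09468, +1.37974) m
tr R = 2.938448; θ = arccos((tr R − 1)/2) = 0.248737 rad = 14.252°
axis k = ((R−Rᵀ)₃₂, (R−Rᵀ)₁₃, (R−Rᵀ)₂₁) / (2 sinθ) = (+0.055425, +0.969292, +0.239586)
rvec = θ·k = (+0.013786, +0.241099, +0.059594)

rvec=(0.0138, 0.2411, 0.0596) tvec=(-0.2601, -0.0947, 1.3797)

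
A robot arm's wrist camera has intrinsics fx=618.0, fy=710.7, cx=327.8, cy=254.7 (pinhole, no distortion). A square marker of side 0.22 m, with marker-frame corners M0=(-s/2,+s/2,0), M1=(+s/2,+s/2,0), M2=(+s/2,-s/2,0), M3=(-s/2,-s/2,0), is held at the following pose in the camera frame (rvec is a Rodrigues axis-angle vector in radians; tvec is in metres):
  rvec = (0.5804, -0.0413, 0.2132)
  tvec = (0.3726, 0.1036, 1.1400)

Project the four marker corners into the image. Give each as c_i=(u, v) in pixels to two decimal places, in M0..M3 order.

c0=(453.56, 357.87) c1=(561.08, 380.34) c2=(612.79, 277.27) c3=(494.39, 250.22)

Intrinsics K: fx=618.0, fy=710.7, cx=327.8, cy=254.7
Marker side s = 0.22 m; corners in marker frame (Z=0):
  M0 = (-0.1100, +0.1100, 0)
  M1 = (+0.1100, +0.1100, 0)
  M2 = (+0.1100, -0.1100, 0)
  M3 = (-0.1100, -0.1100, 0)
rvec = (0.5804, -0.0413, 0.2132), |rvec| = θ = 0.61970 rad = 35.506°
Rodrigues: sinθ=0.58079, 1−cosθ=0.18595; R = I + sinθ·[k]× + (1−cosθ)·[k]×²:
    [+0.97717 -0.21142 +0.02121]
    [+0.18821 +0.81488 -0.54822]
    [+0.09862 +0.53970 +0.83606]
t = (0.3726, 0.1036, 1.1400) m
M0: Pc = R·M0+t = (+0.24186, +0.17253, +1.18852); u = 618.0·(+0.24186)/1.18852 + 327.8 = 453.5589, v = 710.7·(+0.17253)/1.18852 + 254.7 = 357.8705
M1: Pc = R·M1+t = (+0.45683, +0.21394, +1.21021); u = 618.0·(+0.45683)/1.21021 + 327.8 = 561.0826, v = 710.7·(+0.21394)/1.21021 + 254.7 = 380.3363
M2: Pc = R·M2+t = (+0.50334, +0.03467, +1.09148); u = 618.0·(+0.50334)/1.09148 + 327.8 = 612.7949, v = 710.7·(+0.03467)/1.09148 + 254.7 = 277.2722
M3: Pc = R·M3+t = (+0.28837, -0.00674, +1.06979); u = 618.0·(+0.28837)/1.06979 + 327.8 = 494.3863, v = 710.7·(-0.00674)/1.06979 + 254.7 = 250.2226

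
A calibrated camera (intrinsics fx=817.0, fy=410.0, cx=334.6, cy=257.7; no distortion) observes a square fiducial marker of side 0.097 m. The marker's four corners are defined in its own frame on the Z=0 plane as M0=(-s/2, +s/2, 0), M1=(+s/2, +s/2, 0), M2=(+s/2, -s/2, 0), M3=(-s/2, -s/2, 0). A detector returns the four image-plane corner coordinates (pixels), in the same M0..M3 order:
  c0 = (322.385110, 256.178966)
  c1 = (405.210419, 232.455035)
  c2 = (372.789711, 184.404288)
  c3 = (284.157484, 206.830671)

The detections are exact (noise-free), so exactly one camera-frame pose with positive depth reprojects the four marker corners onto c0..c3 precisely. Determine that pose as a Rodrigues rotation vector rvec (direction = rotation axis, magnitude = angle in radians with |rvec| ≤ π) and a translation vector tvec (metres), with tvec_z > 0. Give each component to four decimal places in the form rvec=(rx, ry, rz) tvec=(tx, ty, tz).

Intrinsics K: fx=817.0, fy=410.0, cx=334.6, cy=257.7
Marker side s = 0.097 m; corners in marker frame (Z=0):
  M0 = (-0.0485, +0.0485, 0)
  M1 = (+0.0485, +0.0485, 0)
  M2 = (+0.0485, -0.0485, 0)
  M3 = (-0.0485, -0.0485, 0)
Detected image corners:
  c0 = (322.385110, 256.178966) px
  c1 = (405.210419, 232.455035) px
  c2 = (372.789711, 184.404288) px
  c3 = (284.157484, 206.830671) px
Planar DLT: solve 8×8 A·h = b for H (H[2,2]=1):
  H  [+1058.45779 +532.88157 +347.60830]
  H  [-126.60246 +609.57733 +220.26188]
  H  [+0.50664 +0.48955 +1.00000]
B = K⁻¹H; ‖b₁‖=1.354235, ‖b₂‖=1.354235; λ = 2/(‖b₁‖+‖b₂‖) = 0.738424, sign → tz>0 ⇒ λ=+0.738424
r₁ = λ·B[:,0] = (+0.80344,-0.46316,+0.37412); r₂ = λ·B[:,1] = (+0.33358,+0.87066,+0.36150)
r₃ = r₁×r₂ = (-0.49316,-0.16564,+0.85402); SVD([r₁ r₂ r₃]) → R = UVᵀ:
  R  [+0.80344 +0.33358 -0.49316]
  R  [-0.46316 +0.87066 -0.16564]
  R  [+0.37412 +0.36150 +0.85402]
t = (+0.01176, -0.06743, +0.73842) m
tr R = 2.528124; θ = arccos((tr R − 1)/2) = 0.701210 rad = 40.176°
axis k = ((R−Rᵀ)₃₂, (R−Rᵀ)₁₃, (R−Rᵀ)₂₁) / (2 sinθ) = (+0.408542, -0.672157, -0.617494)
rvec = θ·k = (+0.286474, -0.471323, -0.432993)

rvec=(0.2865, -0.4713, -0.4330) tvec=(0.0118, -0.0674, 0.7384)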